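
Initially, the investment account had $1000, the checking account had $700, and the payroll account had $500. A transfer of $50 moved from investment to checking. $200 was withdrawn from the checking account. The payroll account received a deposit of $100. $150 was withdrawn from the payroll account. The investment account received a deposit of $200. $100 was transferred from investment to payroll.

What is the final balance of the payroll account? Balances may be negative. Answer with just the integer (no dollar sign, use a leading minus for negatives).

Answer: 550

Derivation:
Tracking account balances step by step:
Start: investment=1000, checking=700, payroll=500
Event 1 (transfer 50 investment -> checking): investment: 1000 - 50 = 950, checking: 700 + 50 = 750. Balances: investment=950, checking=750, payroll=500
Event 2 (withdraw 200 from checking): checking: 750 - 200 = 550. Balances: investment=950, checking=550, payroll=500
Event 3 (deposit 100 to payroll): payroll: 500 + 100 = 600. Balances: investment=950, checking=550, payroll=600
Event 4 (withdraw 150 from payroll): payroll: 600 - 150 = 450. Balances: investment=950, checking=550, payroll=450
Event 5 (deposit 200 to investment): investment: 950 + 200 = 1150. Balances: investment=1150, checking=550, payroll=450
Event 6 (transfer 100 investment -> payroll): investment: 1150 - 100 = 1050, payroll: 450 + 100 = 550. Balances: investment=1050, checking=550, payroll=550

Final balance of payroll: 550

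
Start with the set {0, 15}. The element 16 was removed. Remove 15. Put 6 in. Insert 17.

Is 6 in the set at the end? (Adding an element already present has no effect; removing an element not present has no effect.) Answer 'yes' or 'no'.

Tracking the set through each operation:
Start: {0, 15}
Event 1 (remove 16): not present, no change. Set: {0, 15}
Event 2 (remove 15): removed. Set: {0}
Event 3 (add 6): added. Set: {0, 6}
Event 4 (add 17): added. Set: {0, 17, 6}

Final set: {0, 17, 6} (size 3)
6 is in the final set.

Answer: yes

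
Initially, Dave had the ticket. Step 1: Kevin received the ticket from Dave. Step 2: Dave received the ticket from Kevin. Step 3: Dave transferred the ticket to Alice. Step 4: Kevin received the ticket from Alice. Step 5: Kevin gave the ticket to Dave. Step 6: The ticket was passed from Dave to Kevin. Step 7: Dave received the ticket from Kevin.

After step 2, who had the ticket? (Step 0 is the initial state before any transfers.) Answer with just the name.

Tracking the ticket holder through step 2:
After step 0 (start): Dave
After step 1: Kevin
After step 2: Dave

At step 2, the holder is Dave.

Answer: Dave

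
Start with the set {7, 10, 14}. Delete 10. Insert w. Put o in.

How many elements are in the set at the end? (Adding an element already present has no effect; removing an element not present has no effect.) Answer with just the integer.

Tracking the set through each operation:
Start: {10, 14, 7}
Event 1 (remove 10): removed. Set: {14, 7}
Event 2 (add w): added. Set: {14, 7, w}
Event 3 (add o): added. Set: {14, 7, o, w}

Final set: {14, 7, o, w} (size 4)

Answer: 4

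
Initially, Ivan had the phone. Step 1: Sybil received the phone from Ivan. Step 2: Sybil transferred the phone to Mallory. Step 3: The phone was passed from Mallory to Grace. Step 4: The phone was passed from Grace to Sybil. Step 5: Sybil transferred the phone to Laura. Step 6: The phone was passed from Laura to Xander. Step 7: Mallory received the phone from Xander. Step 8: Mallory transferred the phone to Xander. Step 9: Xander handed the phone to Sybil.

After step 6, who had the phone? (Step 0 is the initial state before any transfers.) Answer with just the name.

Tracking the phone holder through step 6:
After step 0 (start): Ivan
After step 1: Sybil
After step 2: Mallory
After step 3: Grace
After step 4: Sybil
After step 5: Laura
After step 6: Xander

At step 6, the holder is Xander.

Answer: Xander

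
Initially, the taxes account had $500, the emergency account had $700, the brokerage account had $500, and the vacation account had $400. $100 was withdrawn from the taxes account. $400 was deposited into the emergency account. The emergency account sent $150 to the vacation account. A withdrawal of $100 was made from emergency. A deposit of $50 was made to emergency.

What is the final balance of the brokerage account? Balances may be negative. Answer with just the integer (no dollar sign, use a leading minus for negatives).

Tracking account balances step by step:
Start: taxes=500, emergency=700, brokerage=500, vacation=400
Event 1 (withdraw 100 from taxes): taxes: 500 - 100 = 400. Balances: taxes=400, emergency=700, brokerage=500, vacation=400
Event 2 (deposit 400 to emergency): emergency: 700 + 400 = 1100. Balances: taxes=400, emergency=1100, brokerage=500, vacation=400
Event 3 (transfer 150 emergency -> vacation): emergency: 1100 - 150 = 950, vacation: 400 + 150 = 550. Balances: taxes=400, emergency=950, brokerage=500, vacation=550
Event 4 (withdraw 100 from emergency): emergency: 950 - 100 = 850. Balances: taxes=400, emergency=850, brokerage=500, vacation=550
Event 5 (deposit 50 to emergency): emergency: 850 + 50 = 900. Balances: taxes=400, emergency=900, brokerage=500, vacation=550

Final balance of brokerage: 500

Answer: 500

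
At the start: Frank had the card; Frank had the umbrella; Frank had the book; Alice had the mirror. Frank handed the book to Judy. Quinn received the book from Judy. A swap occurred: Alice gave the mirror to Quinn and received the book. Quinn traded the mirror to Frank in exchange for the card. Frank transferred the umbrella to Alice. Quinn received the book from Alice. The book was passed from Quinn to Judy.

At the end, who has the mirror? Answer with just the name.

Tracking all object holders:
Start: card:Frank, umbrella:Frank, book:Frank, mirror:Alice
Event 1 (give book: Frank -> Judy). State: card:Frank, umbrella:Frank, book:Judy, mirror:Alice
Event 2 (give book: Judy -> Quinn). State: card:Frank, umbrella:Frank, book:Quinn, mirror:Alice
Event 3 (swap mirror<->book: now mirror:Quinn, book:Alice). State: card:Frank, umbrella:Frank, book:Alice, mirror:Quinn
Event 4 (swap mirror<->card: now mirror:Frank, card:Quinn). State: card:Quinn, umbrella:Frank, book:Alice, mirror:Frank
Event 5 (give umbrella: Frank -> Alice). State: card:Quinn, umbrella:Alice, book:Alice, mirror:Frank
Event 6 (give book: Alice -> Quinn). State: card:Quinn, umbrella:Alice, book:Quinn, mirror:Frank
Event 7 (give book: Quinn -> Judy). State: card:Quinn, umbrella:Alice, book:Judy, mirror:Frank

Final state: card:Quinn, umbrella:Alice, book:Judy, mirror:Frank
The mirror is held by Frank.

Answer: Frank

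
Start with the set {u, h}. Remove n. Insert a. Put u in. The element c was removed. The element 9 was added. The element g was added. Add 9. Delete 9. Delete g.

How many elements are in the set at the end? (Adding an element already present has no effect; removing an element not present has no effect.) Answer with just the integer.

Tracking the set through each operation:
Start: {h, u}
Event 1 (remove n): not present, no change. Set: {h, u}
Event 2 (add a): added. Set: {a, h, u}
Event 3 (add u): already present, no change. Set: {a, h, u}
Event 4 (remove c): not present, no change. Set: {a, h, u}
Event 5 (add 9): added. Set: {9, a, h, u}
Event 6 (add g): added. Set: {9, a, g, h, u}
Event 7 (add 9): already present, no change. Set: {9, a, g, h, u}
Event 8 (remove 9): removed. Set: {a, g, h, u}
Event 9 (remove g): removed. Set: {a, h, u}

Final set: {a, h, u} (size 3)

Answer: 3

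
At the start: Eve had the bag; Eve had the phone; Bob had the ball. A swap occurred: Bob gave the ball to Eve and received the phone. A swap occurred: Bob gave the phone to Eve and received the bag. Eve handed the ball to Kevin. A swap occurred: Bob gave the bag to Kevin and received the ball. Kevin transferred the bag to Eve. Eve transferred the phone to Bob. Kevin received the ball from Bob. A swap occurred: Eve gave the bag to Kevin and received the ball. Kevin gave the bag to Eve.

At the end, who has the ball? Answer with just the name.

Answer: Eve

Derivation:
Tracking all object holders:
Start: bag:Eve, phone:Eve, ball:Bob
Event 1 (swap ball<->phone: now ball:Eve, phone:Bob). State: bag:Eve, phone:Bob, ball:Eve
Event 2 (swap phone<->bag: now phone:Eve, bag:Bob). State: bag:Bob, phone:Eve, ball:Eve
Event 3 (give ball: Eve -> Kevin). State: bag:Bob, phone:Eve, ball:Kevin
Event 4 (swap bag<->ball: now bag:Kevin, ball:Bob). State: bag:Kevin, phone:Eve, ball:Bob
Event 5 (give bag: Kevin -> Eve). State: bag:Eve, phone:Eve, ball:Bob
Event 6 (give phone: Eve -> Bob). State: bag:Eve, phone:Bob, ball:Bob
Event 7 (give ball: Bob -> Kevin). State: bag:Eve, phone:Bob, ball:Kevin
Event 8 (swap bag<->ball: now bag:Kevin, ball:Eve). State: bag:Kevin, phone:Bob, ball:Eve
Event 9 (give bag: Kevin -> Eve). State: bag:Eve, phone:Bob, ball:Eve

Final state: bag:Eve, phone:Bob, ball:Eve
The ball is held by Eve.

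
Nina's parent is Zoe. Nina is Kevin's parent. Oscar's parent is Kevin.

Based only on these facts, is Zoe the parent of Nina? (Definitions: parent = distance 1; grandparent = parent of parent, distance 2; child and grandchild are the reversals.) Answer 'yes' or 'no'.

Answer: yes

Derivation:
Reconstructing the parent chain from the given facts:
  Zoe -> Nina -> Kevin -> Oscar
(each arrow means 'parent of the next')
Positions in the chain (0 = top):
  position of Zoe: 0
  position of Nina: 1
  position of Kevin: 2
  position of Oscar: 3

Zoe is at position 0, Nina is at position 1; signed distance (j - i) = 1.
'parent' requires j - i = 1. Actual distance is 1, so the relation HOLDS.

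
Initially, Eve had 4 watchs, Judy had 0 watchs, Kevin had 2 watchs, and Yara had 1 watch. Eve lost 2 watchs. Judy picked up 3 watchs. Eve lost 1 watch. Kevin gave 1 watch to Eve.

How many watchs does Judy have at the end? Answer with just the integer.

Answer: 3

Derivation:
Tracking counts step by step:
Start: Eve=4, Judy=0, Kevin=2, Yara=1
Event 1 (Eve -2): Eve: 4 -> 2. State: Eve=2, Judy=0, Kevin=2, Yara=1
Event 2 (Judy +3): Judy: 0 -> 3. State: Eve=2, Judy=3, Kevin=2, Yara=1
Event 3 (Eve -1): Eve: 2 -> 1. State: Eve=1, Judy=3, Kevin=2, Yara=1
Event 4 (Kevin -> Eve, 1): Kevin: 2 -> 1, Eve: 1 -> 2. State: Eve=2, Judy=3, Kevin=1, Yara=1

Judy's final count: 3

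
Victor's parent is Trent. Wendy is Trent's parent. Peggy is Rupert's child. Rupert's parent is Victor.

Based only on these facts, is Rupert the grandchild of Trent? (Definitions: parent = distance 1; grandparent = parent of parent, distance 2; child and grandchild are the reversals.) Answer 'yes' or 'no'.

Answer: yes

Derivation:
Reconstructing the parent chain from the given facts:
  Wendy -> Trent -> Victor -> Rupert -> Peggy
(each arrow means 'parent of the next')
Positions in the chain (0 = top):
  position of Wendy: 0
  position of Trent: 1
  position of Victor: 2
  position of Rupert: 3
  position of Peggy: 4

Rupert is at position 3, Trent is at position 1; signed distance (j - i) = -2.
'grandchild' requires j - i = -2. Actual distance is -2, so the relation HOLDS.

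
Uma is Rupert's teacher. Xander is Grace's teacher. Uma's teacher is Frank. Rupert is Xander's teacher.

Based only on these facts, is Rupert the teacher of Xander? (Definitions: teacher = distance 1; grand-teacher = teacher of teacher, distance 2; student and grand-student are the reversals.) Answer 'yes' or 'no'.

Reconstructing the teacher chain from the given facts:
  Frank -> Uma -> Rupert -> Xander -> Grace
(each arrow means 'teacher of the next')
Positions in the chain (0 = top):
  position of Frank: 0
  position of Uma: 1
  position of Rupert: 2
  position of Xander: 3
  position of Grace: 4

Rupert is at position 2, Xander is at position 3; signed distance (j - i) = 1.
'teacher' requires j - i = 1. Actual distance is 1, so the relation HOLDS.

Answer: yes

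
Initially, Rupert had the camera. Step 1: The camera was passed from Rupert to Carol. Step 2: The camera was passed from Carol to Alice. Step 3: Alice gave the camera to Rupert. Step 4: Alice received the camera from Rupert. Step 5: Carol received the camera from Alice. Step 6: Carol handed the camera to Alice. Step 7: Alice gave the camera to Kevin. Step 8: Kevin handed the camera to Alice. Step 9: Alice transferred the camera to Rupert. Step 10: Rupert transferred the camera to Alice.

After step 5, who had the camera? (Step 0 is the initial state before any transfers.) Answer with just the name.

Tracking the camera holder through step 5:
After step 0 (start): Rupert
After step 1: Carol
After step 2: Alice
After step 3: Rupert
After step 4: Alice
After step 5: Carol

At step 5, the holder is Carol.

Answer: Carol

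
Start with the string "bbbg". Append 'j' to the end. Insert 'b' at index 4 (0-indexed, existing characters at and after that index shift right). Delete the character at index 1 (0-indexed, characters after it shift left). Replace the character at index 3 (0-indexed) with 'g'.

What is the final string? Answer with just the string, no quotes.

Answer: bbggj

Derivation:
Applying each edit step by step:
Start: "bbbg"
Op 1 (append 'j'): "bbbg" -> "bbbgj"
Op 2 (insert 'b' at idx 4): "bbbgj" -> "bbbgbj"
Op 3 (delete idx 1 = 'b'): "bbbgbj" -> "bbgbj"
Op 4 (replace idx 3: 'b' -> 'g'): "bbgbj" -> "bbggj"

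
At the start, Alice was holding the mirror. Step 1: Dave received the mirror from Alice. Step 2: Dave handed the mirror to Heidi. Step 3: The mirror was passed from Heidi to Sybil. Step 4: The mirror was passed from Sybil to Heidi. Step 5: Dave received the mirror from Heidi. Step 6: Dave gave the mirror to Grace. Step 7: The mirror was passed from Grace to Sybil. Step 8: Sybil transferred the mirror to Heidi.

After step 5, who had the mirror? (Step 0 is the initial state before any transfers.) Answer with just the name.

Answer: Dave

Derivation:
Tracking the mirror holder through step 5:
After step 0 (start): Alice
After step 1: Dave
After step 2: Heidi
After step 3: Sybil
After step 4: Heidi
After step 5: Dave

At step 5, the holder is Dave.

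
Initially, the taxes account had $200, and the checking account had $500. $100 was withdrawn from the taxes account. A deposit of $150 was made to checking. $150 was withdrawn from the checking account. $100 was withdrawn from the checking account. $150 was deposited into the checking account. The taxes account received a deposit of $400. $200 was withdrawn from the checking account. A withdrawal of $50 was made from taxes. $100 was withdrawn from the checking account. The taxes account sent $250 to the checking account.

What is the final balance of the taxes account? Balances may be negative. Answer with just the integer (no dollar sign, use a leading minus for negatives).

Answer: 200

Derivation:
Tracking account balances step by step:
Start: taxes=200, checking=500
Event 1 (withdraw 100 from taxes): taxes: 200 - 100 = 100. Balances: taxes=100, checking=500
Event 2 (deposit 150 to checking): checking: 500 + 150 = 650. Balances: taxes=100, checking=650
Event 3 (withdraw 150 from checking): checking: 650 - 150 = 500. Balances: taxes=100, checking=500
Event 4 (withdraw 100 from checking): checking: 500 - 100 = 400. Balances: taxes=100, checking=400
Event 5 (deposit 150 to checking): checking: 400 + 150 = 550. Balances: taxes=100, checking=550
Event 6 (deposit 400 to taxes): taxes: 100 + 400 = 500. Balances: taxes=500, checking=550
Event 7 (withdraw 200 from checking): checking: 550 - 200 = 350. Balances: taxes=500, checking=350
Event 8 (withdraw 50 from taxes): taxes: 500 - 50 = 450. Balances: taxes=450, checking=350
Event 9 (withdraw 100 from checking): checking: 350 - 100 = 250. Balances: taxes=450, checking=250
Event 10 (transfer 250 taxes -> checking): taxes: 450 - 250 = 200, checking: 250 + 250 = 500. Balances: taxes=200, checking=500

Final balance of taxes: 200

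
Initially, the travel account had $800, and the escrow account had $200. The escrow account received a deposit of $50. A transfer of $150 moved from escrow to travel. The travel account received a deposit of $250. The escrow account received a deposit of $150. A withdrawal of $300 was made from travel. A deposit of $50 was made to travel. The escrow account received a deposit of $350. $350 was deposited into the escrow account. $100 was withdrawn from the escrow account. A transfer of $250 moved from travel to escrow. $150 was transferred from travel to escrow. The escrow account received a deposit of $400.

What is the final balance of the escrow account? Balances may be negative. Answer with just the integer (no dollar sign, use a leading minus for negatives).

Tracking account balances step by step:
Start: travel=800, escrow=200
Event 1 (deposit 50 to escrow): escrow: 200 + 50 = 250. Balances: travel=800, escrow=250
Event 2 (transfer 150 escrow -> travel): escrow: 250 - 150 = 100, travel: 800 + 150 = 950. Balances: travel=950, escrow=100
Event 3 (deposit 250 to travel): travel: 950 + 250 = 1200. Balances: travel=1200, escrow=100
Event 4 (deposit 150 to escrow): escrow: 100 + 150 = 250. Balances: travel=1200, escrow=250
Event 5 (withdraw 300 from travel): travel: 1200 - 300 = 900. Balances: travel=900, escrow=250
Event 6 (deposit 50 to travel): travel: 900 + 50 = 950. Balances: travel=950, escrow=250
Event 7 (deposit 350 to escrow): escrow: 250 + 350 = 600. Balances: travel=950, escrow=600
Event 8 (deposit 350 to escrow): escrow: 600 + 350 = 950. Balances: travel=950, escrow=950
Event 9 (withdraw 100 from escrow): escrow: 950 - 100 = 850. Balances: travel=950, escrow=850
Event 10 (transfer 250 travel -> escrow): travel: 950 - 250 = 700, escrow: 850 + 250 = 1100. Balances: travel=700, escrow=1100
Event 11 (transfer 150 travel -> escrow): travel: 700 - 150 = 550, escrow: 1100 + 150 = 1250. Balances: travel=550, escrow=1250
Event 12 (deposit 400 to escrow): escrow: 1250 + 400 = 1650. Balances: travel=550, escrow=1650

Final balance of escrow: 1650

Answer: 1650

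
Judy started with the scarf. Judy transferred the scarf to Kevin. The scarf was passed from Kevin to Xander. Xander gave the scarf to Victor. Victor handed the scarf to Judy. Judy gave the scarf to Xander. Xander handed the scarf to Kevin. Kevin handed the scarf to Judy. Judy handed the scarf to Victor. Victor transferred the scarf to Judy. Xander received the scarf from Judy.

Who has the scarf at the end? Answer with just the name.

Tracking the scarf through each event:
Start: Judy has the scarf.
After event 1: Kevin has the scarf.
After event 2: Xander has the scarf.
After event 3: Victor has the scarf.
After event 4: Judy has the scarf.
After event 5: Xander has the scarf.
After event 6: Kevin has the scarf.
After event 7: Judy has the scarf.
After event 8: Victor has the scarf.
After event 9: Judy has the scarf.
After event 10: Xander has the scarf.

Answer: Xander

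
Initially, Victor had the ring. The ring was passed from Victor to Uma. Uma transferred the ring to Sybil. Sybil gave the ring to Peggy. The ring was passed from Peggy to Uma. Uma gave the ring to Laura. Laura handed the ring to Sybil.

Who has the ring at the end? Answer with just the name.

Answer: Sybil

Derivation:
Tracking the ring through each event:
Start: Victor has the ring.
After event 1: Uma has the ring.
After event 2: Sybil has the ring.
After event 3: Peggy has the ring.
After event 4: Uma has the ring.
After event 5: Laura has the ring.
After event 6: Sybil has the ring.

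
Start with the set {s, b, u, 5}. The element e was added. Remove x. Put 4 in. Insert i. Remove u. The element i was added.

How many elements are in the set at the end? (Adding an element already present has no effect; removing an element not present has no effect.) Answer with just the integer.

Answer: 6

Derivation:
Tracking the set through each operation:
Start: {5, b, s, u}
Event 1 (add e): added. Set: {5, b, e, s, u}
Event 2 (remove x): not present, no change. Set: {5, b, e, s, u}
Event 3 (add 4): added. Set: {4, 5, b, e, s, u}
Event 4 (add i): added. Set: {4, 5, b, e, i, s, u}
Event 5 (remove u): removed. Set: {4, 5, b, e, i, s}
Event 6 (add i): already present, no change. Set: {4, 5, b, e, i, s}

Final set: {4, 5, b, e, i, s} (size 6)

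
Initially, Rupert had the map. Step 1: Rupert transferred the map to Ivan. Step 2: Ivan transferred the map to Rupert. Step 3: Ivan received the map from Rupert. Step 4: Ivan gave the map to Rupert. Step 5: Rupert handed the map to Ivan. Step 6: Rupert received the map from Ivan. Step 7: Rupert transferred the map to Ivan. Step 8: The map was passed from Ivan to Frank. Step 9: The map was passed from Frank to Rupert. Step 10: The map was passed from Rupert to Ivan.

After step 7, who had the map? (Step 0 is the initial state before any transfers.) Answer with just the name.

Tracking the map holder through step 7:
After step 0 (start): Rupert
After step 1: Ivan
After step 2: Rupert
After step 3: Ivan
After step 4: Rupert
After step 5: Ivan
After step 6: Rupert
After step 7: Ivan

At step 7, the holder is Ivan.

Answer: Ivan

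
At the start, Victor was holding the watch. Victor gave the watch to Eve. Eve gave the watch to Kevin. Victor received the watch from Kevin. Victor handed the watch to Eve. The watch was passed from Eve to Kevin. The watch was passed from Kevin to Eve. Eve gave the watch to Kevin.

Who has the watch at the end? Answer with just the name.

Answer: Kevin

Derivation:
Tracking the watch through each event:
Start: Victor has the watch.
After event 1: Eve has the watch.
After event 2: Kevin has the watch.
After event 3: Victor has the watch.
After event 4: Eve has the watch.
After event 5: Kevin has the watch.
After event 6: Eve has the watch.
After event 7: Kevin has the watch.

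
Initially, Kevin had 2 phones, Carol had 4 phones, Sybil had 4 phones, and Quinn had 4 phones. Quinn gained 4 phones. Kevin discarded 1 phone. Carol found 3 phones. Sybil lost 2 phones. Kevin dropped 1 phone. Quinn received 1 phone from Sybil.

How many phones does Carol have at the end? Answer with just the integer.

Answer: 7

Derivation:
Tracking counts step by step:
Start: Kevin=2, Carol=4, Sybil=4, Quinn=4
Event 1 (Quinn +4): Quinn: 4 -> 8. State: Kevin=2, Carol=4, Sybil=4, Quinn=8
Event 2 (Kevin -1): Kevin: 2 -> 1. State: Kevin=1, Carol=4, Sybil=4, Quinn=8
Event 3 (Carol +3): Carol: 4 -> 7. State: Kevin=1, Carol=7, Sybil=4, Quinn=8
Event 4 (Sybil -2): Sybil: 4 -> 2. State: Kevin=1, Carol=7, Sybil=2, Quinn=8
Event 5 (Kevin -1): Kevin: 1 -> 0. State: Kevin=0, Carol=7, Sybil=2, Quinn=8
Event 6 (Sybil -> Quinn, 1): Sybil: 2 -> 1, Quinn: 8 -> 9. State: Kevin=0, Carol=7, Sybil=1, Quinn=9

Carol's final count: 7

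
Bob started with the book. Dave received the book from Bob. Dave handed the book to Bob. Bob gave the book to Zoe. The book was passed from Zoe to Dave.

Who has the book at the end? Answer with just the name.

Answer: Dave

Derivation:
Tracking the book through each event:
Start: Bob has the book.
After event 1: Dave has the book.
After event 2: Bob has the book.
After event 3: Zoe has the book.
After event 4: Dave has the book.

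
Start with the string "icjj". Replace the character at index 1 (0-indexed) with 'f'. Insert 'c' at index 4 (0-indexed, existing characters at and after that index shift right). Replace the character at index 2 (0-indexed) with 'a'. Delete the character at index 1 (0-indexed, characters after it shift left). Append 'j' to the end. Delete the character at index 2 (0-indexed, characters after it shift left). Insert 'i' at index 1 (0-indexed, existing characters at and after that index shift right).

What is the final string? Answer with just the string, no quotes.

Answer: iiacj

Derivation:
Applying each edit step by step:
Start: "icjj"
Op 1 (replace idx 1: 'c' -> 'f'): "icjj" -> "ifjj"
Op 2 (insert 'c' at idx 4): "ifjj" -> "ifjjc"
Op 3 (replace idx 2: 'j' -> 'a'): "ifjjc" -> "ifajc"
Op 4 (delete idx 1 = 'f'): "ifajc" -> "iajc"
Op 5 (append 'j'): "iajc" -> "iajcj"
Op 6 (delete idx 2 = 'j'): "iajcj" -> "iacj"
Op 7 (insert 'i' at idx 1): "iacj" -> "iiacj"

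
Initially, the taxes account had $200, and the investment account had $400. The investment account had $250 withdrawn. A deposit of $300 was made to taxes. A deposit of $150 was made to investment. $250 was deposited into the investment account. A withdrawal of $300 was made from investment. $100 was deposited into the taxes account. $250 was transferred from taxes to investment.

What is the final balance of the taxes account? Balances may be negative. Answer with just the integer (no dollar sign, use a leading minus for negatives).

Tracking account balances step by step:
Start: taxes=200, investment=400
Event 1 (withdraw 250 from investment): investment: 400 - 250 = 150. Balances: taxes=200, investment=150
Event 2 (deposit 300 to taxes): taxes: 200 + 300 = 500. Balances: taxes=500, investment=150
Event 3 (deposit 150 to investment): investment: 150 + 150 = 300. Balances: taxes=500, investment=300
Event 4 (deposit 250 to investment): investment: 300 + 250 = 550. Balances: taxes=500, investment=550
Event 5 (withdraw 300 from investment): investment: 550 - 300 = 250. Balances: taxes=500, investment=250
Event 6 (deposit 100 to taxes): taxes: 500 + 100 = 600. Balances: taxes=600, investment=250
Event 7 (transfer 250 taxes -> investment): taxes: 600 - 250 = 350, investment: 250 + 250 = 500. Balances: taxes=350, investment=500

Final balance of taxes: 350

Answer: 350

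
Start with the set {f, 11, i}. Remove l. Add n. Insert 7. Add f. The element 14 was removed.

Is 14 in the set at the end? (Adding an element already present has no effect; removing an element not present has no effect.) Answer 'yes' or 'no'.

Tracking the set through each operation:
Start: {11, f, i}
Event 1 (remove l): not present, no change. Set: {11, f, i}
Event 2 (add n): added. Set: {11, f, i, n}
Event 3 (add 7): added. Set: {11, 7, f, i, n}
Event 4 (add f): already present, no change. Set: {11, 7, f, i, n}
Event 5 (remove 14): not present, no change. Set: {11, 7, f, i, n}

Final set: {11, 7, f, i, n} (size 5)
14 is NOT in the final set.

Answer: no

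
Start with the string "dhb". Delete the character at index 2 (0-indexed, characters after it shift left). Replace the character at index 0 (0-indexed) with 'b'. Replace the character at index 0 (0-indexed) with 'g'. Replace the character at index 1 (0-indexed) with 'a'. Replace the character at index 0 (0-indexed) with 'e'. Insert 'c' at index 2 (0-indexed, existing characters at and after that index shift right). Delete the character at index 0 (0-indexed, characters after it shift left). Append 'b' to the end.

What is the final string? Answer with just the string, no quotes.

Applying each edit step by step:
Start: "dhb"
Op 1 (delete idx 2 = 'b'): "dhb" -> "dh"
Op 2 (replace idx 0: 'd' -> 'b'): "dh" -> "bh"
Op 3 (replace idx 0: 'b' -> 'g'): "bh" -> "gh"
Op 4 (replace idx 1: 'h' -> 'a'): "gh" -> "ga"
Op 5 (replace idx 0: 'g' -> 'e'): "ga" -> "ea"
Op 6 (insert 'c' at idx 2): "ea" -> "eac"
Op 7 (delete idx 0 = 'e'): "eac" -> "ac"
Op 8 (append 'b'): "ac" -> "acb"

Answer: acb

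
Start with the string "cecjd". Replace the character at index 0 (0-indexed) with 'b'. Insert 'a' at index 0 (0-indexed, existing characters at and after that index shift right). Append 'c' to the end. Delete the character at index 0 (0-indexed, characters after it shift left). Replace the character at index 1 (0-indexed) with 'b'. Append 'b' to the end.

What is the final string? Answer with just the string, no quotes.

Applying each edit step by step:
Start: "cecjd"
Op 1 (replace idx 0: 'c' -> 'b'): "cecjd" -> "becjd"
Op 2 (insert 'a' at idx 0): "becjd" -> "abecjd"
Op 3 (append 'c'): "abecjd" -> "abecjdc"
Op 4 (delete idx 0 = 'a'): "abecjdc" -> "becjdc"
Op 5 (replace idx 1: 'e' -> 'b'): "becjdc" -> "bbcjdc"
Op 6 (append 'b'): "bbcjdc" -> "bbcjdcb"

Answer: bbcjdcb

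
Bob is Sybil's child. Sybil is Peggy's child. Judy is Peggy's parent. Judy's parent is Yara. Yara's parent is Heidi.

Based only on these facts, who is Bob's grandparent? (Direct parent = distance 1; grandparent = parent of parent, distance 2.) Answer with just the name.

Answer: Peggy

Derivation:
Reconstructing the parent chain from the given facts:
  Heidi -> Yara -> Judy -> Peggy -> Sybil -> Bob
(each arrow means 'parent of the next')
Positions in the chain (0 = top):
  position of Heidi: 0
  position of Yara: 1
  position of Judy: 2
  position of Peggy: 3
  position of Sybil: 4
  position of Bob: 5

Bob is at position 5; the grandparent is 2 steps up the chain, i.e. position 3: Peggy.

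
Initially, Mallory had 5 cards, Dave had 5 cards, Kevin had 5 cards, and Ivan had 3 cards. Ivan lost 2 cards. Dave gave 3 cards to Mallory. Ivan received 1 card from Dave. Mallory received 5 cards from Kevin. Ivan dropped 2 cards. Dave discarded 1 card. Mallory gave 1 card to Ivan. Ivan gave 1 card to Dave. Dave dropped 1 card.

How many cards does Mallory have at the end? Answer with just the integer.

Tracking counts step by step:
Start: Mallory=5, Dave=5, Kevin=5, Ivan=3
Event 1 (Ivan -2): Ivan: 3 -> 1. State: Mallory=5, Dave=5, Kevin=5, Ivan=1
Event 2 (Dave -> Mallory, 3): Dave: 5 -> 2, Mallory: 5 -> 8. State: Mallory=8, Dave=2, Kevin=5, Ivan=1
Event 3 (Dave -> Ivan, 1): Dave: 2 -> 1, Ivan: 1 -> 2. State: Mallory=8, Dave=1, Kevin=5, Ivan=2
Event 4 (Kevin -> Mallory, 5): Kevin: 5 -> 0, Mallory: 8 -> 13. State: Mallory=13, Dave=1, Kevin=0, Ivan=2
Event 5 (Ivan -2): Ivan: 2 -> 0. State: Mallory=13, Dave=1, Kevin=0, Ivan=0
Event 6 (Dave -1): Dave: 1 -> 0. State: Mallory=13, Dave=0, Kevin=0, Ivan=0
Event 7 (Mallory -> Ivan, 1): Mallory: 13 -> 12, Ivan: 0 -> 1. State: Mallory=12, Dave=0, Kevin=0, Ivan=1
Event 8 (Ivan -> Dave, 1): Ivan: 1 -> 0, Dave: 0 -> 1. State: Mallory=12, Dave=1, Kevin=0, Ivan=0
Event 9 (Dave -1): Dave: 1 -> 0. State: Mallory=12, Dave=0, Kevin=0, Ivan=0

Mallory's final count: 12

Answer: 12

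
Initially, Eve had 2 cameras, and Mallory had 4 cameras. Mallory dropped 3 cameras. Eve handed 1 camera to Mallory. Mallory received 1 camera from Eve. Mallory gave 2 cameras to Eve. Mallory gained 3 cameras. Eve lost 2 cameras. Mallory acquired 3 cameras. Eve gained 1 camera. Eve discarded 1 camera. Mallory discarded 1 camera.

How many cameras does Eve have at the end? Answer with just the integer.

Tracking counts step by step:
Start: Eve=2, Mallory=4
Event 1 (Mallory -3): Mallory: 4 -> 1. State: Eve=2, Mallory=1
Event 2 (Eve -> Mallory, 1): Eve: 2 -> 1, Mallory: 1 -> 2. State: Eve=1, Mallory=2
Event 3 (Eve -> Mallory, 1): Eve: 1 -> 0, Mallory: 2 -> 3. State: Eve=0, Mallory=3
Event 4 (Mallory -> Eve, 2): Mallory: 3 -> 1, Eve: 0 -> 2. State: Eve=2, Mallory=1
Event 5 (Mallory +3): Mallory: 1 -> 4. State: Eve=2, Mallory=4
Event 6 (Eve -2): Eve: 2 -> 0. State: Eve=0, Mallory=4
Event 7 (Mallory +3): Mallory: 4 -> 7. State: Eve=0, Mallory=7
Event 8 (Eve +1): Eve: 0 -> 1. State: Eve=1, Mallory=7
Event 9 (Eve -1): Eve: 1 -> 0. State: Eve=0, Mallory=7
Event 10 (Mallory -1): Mallory: 7 -> 6. State: Eve=0, Mallory=6

Eve's final count: 0

Answer: 0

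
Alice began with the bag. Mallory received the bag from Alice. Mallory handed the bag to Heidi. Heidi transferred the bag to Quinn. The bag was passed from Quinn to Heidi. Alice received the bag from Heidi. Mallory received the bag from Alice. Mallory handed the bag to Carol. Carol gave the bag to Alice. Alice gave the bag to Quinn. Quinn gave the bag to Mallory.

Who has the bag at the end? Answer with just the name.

Answer: Mallory

Derivation:
Tracking the bag through each event:
Start: Alice has the bag.
After event 1: Mallory has the bag.
After event 2: Heidi has the bag.
After event 3: Quinn has the bag.
After event 4: Heidi has the bag.
After event 5: Alice has the bag.
After event 6: Mallory has the bag.
After event 7: Carol has the bag.
After event 8: Alice has the bag.
After event 9: Quinn has the bag.
After event 10: Mallory has the bag.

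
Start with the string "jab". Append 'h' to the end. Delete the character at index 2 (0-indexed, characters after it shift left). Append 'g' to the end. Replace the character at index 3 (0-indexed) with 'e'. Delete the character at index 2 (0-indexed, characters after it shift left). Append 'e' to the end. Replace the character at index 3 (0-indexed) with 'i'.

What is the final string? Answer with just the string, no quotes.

Answer: jaei

Derivation:
Applying each edit step by step:
Start: "jab"
Op 1 (append 'h'): "jab" -> "jabh"
Op 2 (delete idx 2 = 'b'): "jabh" -> "jah"
Op 3 (append 'g'): "jah" -> "jahg"
Op 4 (replace idx 3: 'g' -> 'e'): "jahg" -> "jahe"
Op 5 (delete idx 2 = 'h'): "jahe" -> "jae"
Op 6 (append 'e'): "jae" -> "jaee"
Op 7 (replace idx 3: 'e' -> 'i'): "jaee" -> "jaei"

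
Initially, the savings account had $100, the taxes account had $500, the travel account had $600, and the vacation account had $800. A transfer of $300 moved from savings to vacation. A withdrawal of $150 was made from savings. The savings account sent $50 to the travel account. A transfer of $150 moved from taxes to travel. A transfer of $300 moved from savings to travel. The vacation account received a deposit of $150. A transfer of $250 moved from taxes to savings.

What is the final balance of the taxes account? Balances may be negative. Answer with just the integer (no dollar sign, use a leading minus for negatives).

Tracking account balances step by step:
Start: savings=100, taxes=500, travel=600, vacation=800
Event 1 (transfer 300 savings -> vacation): savings: 100 - 300 = -200, vacation: 800 + 300 = 1100. Balances: savings=-200, taxes=500, travel=600, vacation=1100
Event 2 (withdraw 150 from savings): savings: -200 - 150 = -350. Balances: savings=-350, taxes=500, travel=600, vacation=1100
Event 3 (transfer 50 savings -> travel): savings: -350 - 50 = -400, travel: 600 + 50 = 650. Balances: savings=-400, taxes=500, travel=650, vacation=1100
Event 4 (transfer 150 taxes -> travel): taxes: 500 - 150 = 350, travel: 650 + 150 = 800. Balances: savings=-400, taxes=350, travel=800, vacation=1100
Event 5 (transfer 300 savings -> travel): savings: -400 - 300 = -700, travel: 800 + 300 = 1100. Balances: savings=-700, taxes=350, travel=1100, vacation=1100
Event 6 (deposit 150 to vacation): vacation: 1100 + 150 = 1250. Balances: savings=-700, taxes=350, travel=1100, vacation=1250
Event 7 (transfer 250 taxes -> savings): taxes: 350 - 250 = 100, savings: -700 + 250 = -450. Balances: savings=-450, taxes=100, travel=1100, vacation=1250

Final balance of taxes: 100

Answer: 100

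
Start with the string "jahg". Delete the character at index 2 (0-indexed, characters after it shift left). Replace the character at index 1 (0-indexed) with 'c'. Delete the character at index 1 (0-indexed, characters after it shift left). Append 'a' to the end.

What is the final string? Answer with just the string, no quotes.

Answer: jga

Derivation:
Applying each edit step by step:
Start: "jahg"
Op 1 (delete idx 2 = 'h'): "jahg" -> "jag"
Op 2 (replace idx 1: 'a' -> 'c'): "jag" -> "jcg"
Op 3 (delete idx 1 = 'c'): "jcg" -> "jg"
Op 4 (append 'a'): "jg" -> "jga"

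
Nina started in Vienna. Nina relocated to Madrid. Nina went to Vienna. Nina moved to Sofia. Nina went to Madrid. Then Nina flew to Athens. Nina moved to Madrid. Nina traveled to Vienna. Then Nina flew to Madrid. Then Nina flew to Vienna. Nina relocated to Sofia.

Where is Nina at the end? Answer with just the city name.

Answer: Sofia

Derivation:
Tracking Nina's location:
Start: Nina is in Vienna.
After move 1: Vienna -> Madrid. Nina is in Madrid.
After move 2: Madrid -> Vienna. Nina is in Vienna.
After move 3: Vienna -> Sofia. Nina is in Sofia.
After move 4: Sofia -> Madrid. Nina is in Madrid.
After move 5: Madrid -> Athens. Nina is in Athens.
After move 6: Athens -> Madrid. Nina is in Madrid.
After move 7: Madrid -> Vienna. Nina is in Vienna.
After move 8: Vienna -> Madrid. Nina is in Madrid.
After move 9: Madrid -> Vienna. Nina is in Vienna.
After move 10: Vienna -> Sofia. Nina is in Sofia.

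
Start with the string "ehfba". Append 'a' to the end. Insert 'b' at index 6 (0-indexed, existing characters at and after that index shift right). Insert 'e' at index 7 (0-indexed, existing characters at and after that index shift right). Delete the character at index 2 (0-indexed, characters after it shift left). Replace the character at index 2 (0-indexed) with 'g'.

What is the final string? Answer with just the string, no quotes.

Applying each edit step by step:
Start: "ehfba"
Op 1 (append 'a'): "ehfba" -> "ehfbaa"
Op 2 (insert 'b' at idx 6): "ehfbaa" -> "ehfbaab"
Op 3 (insert 'e' at idx 7): "ehfbaab" -> "ehfbaabe"
Op 4 (delete idx 2 = 'f'): "ehfbaabe" -> "ehbaabe"
Op 5 (replace idx 2: 'b' -> 'g'): "ehbaabe" -> "ehgaabe"

Answer: ehgaabe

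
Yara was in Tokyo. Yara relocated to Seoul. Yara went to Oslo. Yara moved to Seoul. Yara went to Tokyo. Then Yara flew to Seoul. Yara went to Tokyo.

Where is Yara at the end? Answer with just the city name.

Answer: Tokyo

Derivation:
Tracking Yara's location:
Start: Yara is in Tokyo.
After move 1: Tokyo -> Seoul. Yara is in Seoul.
After move 2: Seoul -> Oslo. Yara is in Oslo.
After move 3: Oslo -> Seoul. Yara is in Seoul.
After move 4: Seoul -> Tokyo. Yara is in Tokyo.
After move 5: Tokyo -> Seoul. Yara is in Seoul.
After move 6: Seoul -> Tokyo. Yara is in Tokyo.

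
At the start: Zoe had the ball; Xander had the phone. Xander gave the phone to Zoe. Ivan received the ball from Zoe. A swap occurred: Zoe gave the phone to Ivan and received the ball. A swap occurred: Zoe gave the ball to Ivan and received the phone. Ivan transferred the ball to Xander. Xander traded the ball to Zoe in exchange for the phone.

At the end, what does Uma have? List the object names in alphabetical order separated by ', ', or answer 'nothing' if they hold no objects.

Answer: nothing

Derivation:
Tracking all object holders:
Start: ball:Zoe, phone:Xander
Event 1 (give phone: Xander -> Zoe). State: ball:Zoe, phone:Zoe
Event 2 (give ball: Zoe -> Ivan). State: ball:Ivan, phone:Zoe
Event 3 (swap phone<->ball: now phone:Ivan, ball:Zoe). State: ball:Zoe, phone:Ivan
Event 4 (swap ball<->phone: now ball:Ivan, phone:Zoe). State: ball:Ivan, phone:Zoe
Event 5 (give ball: Ivan -> Xander). State: ball:Xander, phone:Zoe
Event 6 (swap ball<->phone: now ball:Zoe, phone:Xander). State: ball:Zoe, phone:Xander

Final state: ball:Zoe, phone:Xander
Uma holds: (nothing).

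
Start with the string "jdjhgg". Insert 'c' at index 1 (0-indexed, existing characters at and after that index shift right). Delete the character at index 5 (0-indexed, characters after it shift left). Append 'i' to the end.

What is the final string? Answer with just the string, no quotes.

Applying each edit step by step:
Start: "jdjhgg"
Op 1 (insert 'c' at idx 1): "jdjhgg" -> "jcdjhgg"
Op 2 (delete idx 5 = 'g'): "jcdjhgg" -> "jcdjhg"
Op 3 (append 'i'): "jcdjhg" -> "jcdjhgi"

Answer: jcdjhgi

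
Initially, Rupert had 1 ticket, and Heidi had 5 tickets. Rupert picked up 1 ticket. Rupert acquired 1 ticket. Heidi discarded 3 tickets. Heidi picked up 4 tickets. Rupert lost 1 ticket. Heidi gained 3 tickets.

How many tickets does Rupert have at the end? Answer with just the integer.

Tracking counts step by step:
Start: Rupert=1, Heidi=5
Event 1 (Rupert +1): Rupert: 1 -> 2. State: Rupert=2, Heidi=5
Event 2 (Rupert +1): Rupert: 2 -> 3. State: Rupert=3, Heidi=5
Event 3 (Heidi -3): Heidi: 5 -> 2. State: Rupert=3, Heidi=2
Event 4 (Heidi +4): Heidi: 2 -> 6. State: Rupert=3, Heidi=6
Event 5 (Rupert -1): Rupert: 3 -> 2. State: Rupert=2, Heidi=6
Event 6 (Heidi +3): Heidi: 6 -> 9. State: Rupert=2, Heidi=9

Rupert's final count: 2

Answer: 2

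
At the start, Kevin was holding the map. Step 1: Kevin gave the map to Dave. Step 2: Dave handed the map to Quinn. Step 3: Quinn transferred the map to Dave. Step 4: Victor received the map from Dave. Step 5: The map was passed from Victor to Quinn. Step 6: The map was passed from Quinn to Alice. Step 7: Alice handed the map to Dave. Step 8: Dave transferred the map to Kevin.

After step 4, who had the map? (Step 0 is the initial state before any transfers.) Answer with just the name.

Answer: Victor

Derivation:
Tracking the map holder through step 4:
After step 0 (start): Kevin
After step 1: Dave
After step 2: Quinn
After step 3: Dave
After step 4: Victor

At step 4, the holder is Victor.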